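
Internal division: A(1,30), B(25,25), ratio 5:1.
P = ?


Px = (5*25 + 1*1)/6 = 126/6 = 21.0000
Py = (5*25 + 1*30)/6 = 155/6 = 25.8333

P = (21.0000, 25.8333)


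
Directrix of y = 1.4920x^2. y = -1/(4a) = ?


a = 1.4920
1/(4a) = 0.1676
directrix: y = -0.1676 = -0.1676

y = -0.1676


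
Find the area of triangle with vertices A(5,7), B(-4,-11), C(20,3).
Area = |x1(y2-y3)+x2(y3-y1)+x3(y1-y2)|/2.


5*(-11-3) = -70
-4*(3-7) = 16
20*(7+ 11) = 360
sum = 306
Area = |306|/2 = 153.0000

153.0000 sq units


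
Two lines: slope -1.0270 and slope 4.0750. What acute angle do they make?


m1-m2 = -5.102
1+m1*m2 = -3.185025
tan(theta) = |-5.102/(-3.185025)| = 1.601871
theta = arctan(|-5.102/(-3.185025)|) = 58.0247 degrees (acute angle)

58.0247 degrees


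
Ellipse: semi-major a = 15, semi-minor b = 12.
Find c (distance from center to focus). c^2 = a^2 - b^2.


c^2 = 15^2 - 12^2 = 225 - 144 = 81
c = sqrt(81) = 9.0000

c = 9.0000


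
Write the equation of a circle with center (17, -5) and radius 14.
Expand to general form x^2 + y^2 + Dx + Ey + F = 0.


(x-17)^2 + (y+ 5)^2 = 14^2
D = -2h = -34, E = -2k = 10
F = h^2+k^2-r^2 = 289+25-196 = 118

x^2 + y^2 - 34x + 10y + 118 = 0


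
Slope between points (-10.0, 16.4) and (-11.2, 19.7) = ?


dy = 19.7 - 16.4 = 3.3
dx = -11.2 + 10.0 = -1.2
m = 3.3/(-1.2) = -2.7500

m = -2.7500


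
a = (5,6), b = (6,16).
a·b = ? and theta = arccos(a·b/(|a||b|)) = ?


a·b = 5*6 + 6*16 = 30 + 96 = 126
|a| = sqrt(25+36) = 7.8102
|b| = sqrt(36+256) = 17.0880
cos(theta) = 126/(sqrt(61)*sqrt(292)) = 126/sqrt(17812) = 0.944092
theta = arccos(126/sqrt(17812)) = 19.2495 degrees

a·b = 126, theta = 19.2495 deg


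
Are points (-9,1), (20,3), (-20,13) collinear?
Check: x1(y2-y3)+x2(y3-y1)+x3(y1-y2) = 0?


-9*(3-13) + 20*(13-1) - 20*(1-3)
= 90 + 240 + 40 = 370

No, not collinear (determinant = 370)


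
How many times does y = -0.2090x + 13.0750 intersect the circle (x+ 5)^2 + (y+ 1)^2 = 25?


Substitute y = -0.2090x + 13.0750: (x+ 5)^2 + (-0.2090x+13.0750+ 1)^2 = 25
Expand to Ax^2 + Bx + C = 0, where b-k = 14.075
A = 1+m^2 = 1.043681
B = 2(m(b-k) - h) = 2(-0.2090*14.075 + 5) = 4.11665
C = h^2 + (b-k)^2 - r^2 = 25 + 198.105625 - 25 = 198.105625
disc = B^2-4AC = 16.9468 - 827.0363 = -810.0895
disc < 0

0 intersection points


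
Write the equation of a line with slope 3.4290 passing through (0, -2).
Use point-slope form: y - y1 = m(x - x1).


y + 2 = 3.4290(x - 0)
y = 3.4290x - 2 - 3.4290*0
y = 3.4290x - 2.0000

y = 3.4290x - 2.0000


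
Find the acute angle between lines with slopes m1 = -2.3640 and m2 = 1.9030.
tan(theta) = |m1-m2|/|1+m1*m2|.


m1-m2 = -4.267
1+m1*m2 = -3.498692
tan(theta) = |-4.267/(-3.498692)| = 1.219599
theta = arctan(|-4.267/(-3.498692)|) = 50.6502 degrees (acute angle)

50.6502 degrees


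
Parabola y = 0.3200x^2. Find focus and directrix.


a = 0.3200
1/(4a) = 0.7812
Focus = (0, 0.7812)
Directrix: y = -0.7812

Focus = (0, 0.7812), Directrix: y = -0.7812


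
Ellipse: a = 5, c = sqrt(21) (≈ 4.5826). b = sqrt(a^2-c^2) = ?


b^2 = 5^2 - (sqrt(21))^2 = 25 - 21 = 4
b = sqrt(4) = 2

b = 2


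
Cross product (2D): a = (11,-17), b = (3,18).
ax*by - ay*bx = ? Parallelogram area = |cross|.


cross = 11*18 + 17*3 = 198 + 51 = 249
Parallelogram area = |249| = 249

cross = 249, parallelogram area = 249


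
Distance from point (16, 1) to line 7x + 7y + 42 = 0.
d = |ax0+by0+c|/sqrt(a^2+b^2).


|7*16 + 7*1 + 42| = |161| = 161
sqrt(49 + 49) = sqrt(98) = 9.8995
d = 161/sqrt(98) = 16.2635

16.2635


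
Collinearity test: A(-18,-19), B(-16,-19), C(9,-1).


-18*(-19+ 1) - 16*(-1+ 19) + 9*(-19+ 19)
= 324 - 288 + 0 = 36

No, not collinear (determinant = 36)


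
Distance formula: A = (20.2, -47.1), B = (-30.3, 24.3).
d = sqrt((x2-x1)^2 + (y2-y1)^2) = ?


dx = -30.3 - 20.2 = -50.5
dy = 24.3 + 47.1 = 71.4
d = sqrt(2550.25 + 5097.96) = sqrt(7648.21) = 87.4540

87.4540


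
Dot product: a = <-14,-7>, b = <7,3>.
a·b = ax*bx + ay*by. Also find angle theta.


a·b = -14*7 - 7*3 = -98 - 21 = -119
|a| = sqrt(196+49) = 15.6525
|b| = sqrt(49+9) = 7.6158
cos(theta) = -119/(sqrt(245)*sqrt(58)) = -119/sqrt(14210) = -0.998274
theta = arccos(-119/sqrt(14210)) = 176.6335 degrees

a·b = -119, theta = 176.6335 deg


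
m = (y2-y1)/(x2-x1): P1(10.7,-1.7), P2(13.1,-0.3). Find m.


dy = -0.3 + 1.7 = 1.4
dx = 13.1 - 10.7 = 2.4
m = 1.4/2.4 = 0.5833

m = 0.5833


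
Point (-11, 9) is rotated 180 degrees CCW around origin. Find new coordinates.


cos(180) = -1, sin(180) = 0
x' = -11*(-1) - 9*0 = 11
y' = -11*0 + 9*(-1) = -9

(11, -9)


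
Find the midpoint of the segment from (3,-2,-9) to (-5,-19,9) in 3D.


Mx = (3- 5)/2 = -1.0000
My = (-2- 19)/2 = -10.5000
Mz = (-9+9)/2 = 0

M = (-1.0000, -10.5000, 0)


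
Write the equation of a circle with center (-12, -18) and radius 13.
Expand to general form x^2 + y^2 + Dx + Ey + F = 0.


(x+ 12)^2 + (y+ 18)^2 = 13^2
D = -2h = 24, E = -2k = 36
F = h^2+k^2-r^2 = 144+324-169 = 299

x^2 + y^2 + 24x + 36y + 299 = 0


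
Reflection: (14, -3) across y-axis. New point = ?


Reflection rule for y-axis: (-x, y)
(14, -3) -> (-14, -3)

(-14, -3)


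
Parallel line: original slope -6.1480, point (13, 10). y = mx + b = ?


Parallel lines have equal slopes.
m2 = -6.1480
b2 = 10 + 6.1480*13 = 89.9240

y = -6.1480x + 89.9240


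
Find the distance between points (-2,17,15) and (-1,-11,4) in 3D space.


dx=1, dy=-28, dz=-11
d = sqrt(1+784+121) = sqrt(906) = 30.0998

30.0998


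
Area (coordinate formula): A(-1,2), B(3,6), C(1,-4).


-1*(6+ 4) = -10
3*(-4-2) = -18
1*(2-6) = -4
sum = -32
Area = |-32|/2 = 16.0000

16.0000 sq units


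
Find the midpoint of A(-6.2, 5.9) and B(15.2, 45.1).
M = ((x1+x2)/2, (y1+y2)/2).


Mx = (-6.2 + 15.2)/2 = 9.0/2 = 4.5000
My = (5.9 + 45.1)/2 = 51.0/2 = 25.5000

(4.5000, 25.5000)


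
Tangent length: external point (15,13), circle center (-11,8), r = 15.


d = sqrt((15+ 11)^2 + (13-8)^2) = sqrt(676+25) = 26.4764
L = sqrt(701.0000 - 225) = sqrt(476.0000) = 21.8174

21.8174


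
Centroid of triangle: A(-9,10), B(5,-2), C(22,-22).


Gx = (-9+5+22)/3 = 18/3 = 6.0000
Gy = (10- 2- 22)/3 = -14/3 = -4.6667

G = (6.0000, -4.6667)


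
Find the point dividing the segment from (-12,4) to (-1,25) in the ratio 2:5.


Px = (2*(-1) + 5*(-12))/7 = -62/7 = -8.8571
Py = (2*25 + 5*4)/7 = 70/7 = 10.0000

P = (-8.8571, 10.0000)


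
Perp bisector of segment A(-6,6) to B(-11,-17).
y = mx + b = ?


Midpoint = (-8.5, -5.5)
Slope of AB = dy/dx = -23/(-5) = 4.6000
Perp slope = -dx/dy = -5/23 = -0.2174
b = My - (perp slope)*Mx = -5.5 + (-5*(-8.5))/(-23) = -5.5 - 1.8478 = -7.3478

y = -0.2174x - 7.3478


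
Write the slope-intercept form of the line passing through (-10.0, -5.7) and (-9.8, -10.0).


m = (-4.3)/(0.2) = -21.5000
b = y1 - m*x1 = -5.7 - (-4.3*(-10.0))/(0.2) = -5.7 - 215.0000 = -220.7000

y = -21.5000x - 220.7000


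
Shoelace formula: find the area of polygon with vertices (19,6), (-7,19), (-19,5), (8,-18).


sum(xi*y_{i+1}) = 19*19 - 7*5 - 19*(-18) + 8*6 = 716
sum(yi*x_{i+1}) = 6*(-7) + 19*(-19) + 5*8 - 18*19 = -705
Area = |716 + 705|/2 = 1421/2 = 710.5000

710.5000 sq units


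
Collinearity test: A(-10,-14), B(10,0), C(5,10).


-10*(0-10) + 10*(10+ 14) + 5*(-14-0)
= 100 + 240 - 70 = 270

No, not collinear (determinant = 270)


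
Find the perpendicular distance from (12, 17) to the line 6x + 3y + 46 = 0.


|6*12 + 3*17 + 46| = |169| = 169
sqrt(36 + 9) = sqrt(45) = 6.7082
d = 169/sqrt(45) = 25.1930

25.1930


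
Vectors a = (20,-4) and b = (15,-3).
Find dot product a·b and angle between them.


a·b = 20*15 - 4*(-3) = 300 + 12 = 312
|a| = sqrt(400+16) = 20.3961
|b| = sqrt(225+9) = 15.2971
cos(theta) = 312/(sqrt(416)*sqrt(234)) = 312/sqrt(97344) = 1
theta = arccos(312/sqrt(97344)) = 0 degrees

a·b = 312, theta = 0 deg


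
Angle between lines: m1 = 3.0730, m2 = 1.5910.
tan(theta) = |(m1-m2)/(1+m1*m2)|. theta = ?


m1-m2 = 1.482
1+m1*m2 = 5.889143
tan(theta) = |1.482/5.889143| = 0.251650
theta = arctan(|1.482/5.889143|) = 14.1252 degrees (acute angle)

14.1252 degrees


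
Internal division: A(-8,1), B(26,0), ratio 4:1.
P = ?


Px = (4*26 + 1*(-8))/5 = 96/5 = 19.2000
Py = (4*0 + 1*1)/5 = 1/5 = 0.2000

P = (19.2000, 0.2000)


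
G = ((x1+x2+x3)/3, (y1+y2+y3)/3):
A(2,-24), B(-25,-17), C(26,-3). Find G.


Gx = (2- 25+26)/3 = 3/3 = 1.0000
Gy = (-24- 17- 3)/3 = -44/3 = -14.6667

G = (1.0000, -14.6667)


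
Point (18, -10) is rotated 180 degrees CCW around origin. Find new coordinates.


cos(180) = -1, sin(180) = 0
x' = 18*(-1) + 10*0 = -18
y' = 18*0 - 10*(-1) = 10

(-18, 10)


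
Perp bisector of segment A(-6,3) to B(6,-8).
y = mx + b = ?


Midpoint = (0, -2.5)
Slope of AB = dy/dx = -11/12 = -0.9167
Perp slope = -dx/dy = 12/11 = 1.0909
b = My - (perp slope)*Mx = -2.5 + (12*0)/(-11) = -2.5 + 0 = -2.5000

y = 1.0909x - 2.5000


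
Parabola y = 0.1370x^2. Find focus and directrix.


a = 0.1370
1/(4a) = 1.8248
Focus = (0, 1.8248)
Directrix: y = -1.8248

Focus = (0, 1.8248), Directrix: y = -1.8248


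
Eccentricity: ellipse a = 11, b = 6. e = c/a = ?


c = sqrt(121-36) = sqrt(85) = 9.2195
e = c/a = sqrt(85)/11 = 0.8381

e = 0.8381


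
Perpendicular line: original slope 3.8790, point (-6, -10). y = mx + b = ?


Perpendicular slope = -1/m1 = -1/3.8790 = -0.2578
b2 = y0 - m2*x0 = -10 - 6/3.8790 = -10 - 1.5468 = -11.5468

y = -0.2578x - 11.5468


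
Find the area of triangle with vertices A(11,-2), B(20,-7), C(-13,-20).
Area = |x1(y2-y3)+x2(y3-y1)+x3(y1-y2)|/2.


11*(-7+ 20) = 143
20*(-20+ 2) = -360
-13*(-2+ 7) = -65
sum = -282
Area = |-282|/2 = 141.0000

141.0000 sq units


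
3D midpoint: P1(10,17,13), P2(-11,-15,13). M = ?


Mx = (10- 11)/2 = -0.5000
My = (17- 15)/2 = 1.0000
Mz = (13+13)/2 = 13.0000

M = (-0.5000, 1.0000, 13.0000)


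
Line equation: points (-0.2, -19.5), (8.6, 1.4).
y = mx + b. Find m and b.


m = (20.9)/(8.8) = 2.3750
b = y1 - m*x1 = -19.5 - (20.9*(-0.2))/(8.8) = -19.5 + 0.4750 = -19.0250

y = 2.3750x - 19.0250


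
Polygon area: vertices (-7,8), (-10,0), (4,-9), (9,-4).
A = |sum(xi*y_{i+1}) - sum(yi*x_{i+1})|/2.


sum(xi*y_{i+1}) = -7*0 - 10*(-9) + 4*(-4) + 9*8 = 146
sum(yi*x_{i+1}) = 8*(-10) + 0*4 - 9*9 - 4*(-7) = -133
Area = |146 + 133|/2 = 279/2 = 139.5000

139.5000 sq units


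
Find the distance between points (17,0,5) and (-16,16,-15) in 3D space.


dx=-33, dy=16, dz=-20
d = sqrt(1089+256+400) = sqrt(1745) = 41.7732

41.7732


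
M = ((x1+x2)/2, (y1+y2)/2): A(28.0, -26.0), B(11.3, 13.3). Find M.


Mx = (28.0 + 11.3)/2 = 39.3/2 = 19.6500
My = (-26.0 + 13.3)/2 = -12.7/2 = -6.3500

(19.6500, -6.3500)


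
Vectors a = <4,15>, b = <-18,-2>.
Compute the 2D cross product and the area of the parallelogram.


cross = 4*(-2) - 15*(-18) = -8 + 270 = 262
Parallelogram area = |262| = 262

cross = 262, parallelogram area = 262


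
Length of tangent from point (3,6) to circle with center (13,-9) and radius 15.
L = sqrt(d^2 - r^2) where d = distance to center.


d = sqrt((3-13)^2 + (6+ 9)^2) = sqrt(100+225) = 18.0278
L = sqrt(325.0000 - 225) = sqrt(100.0000) = 10.0000

10.0000


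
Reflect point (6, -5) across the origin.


Reflection rule for origin: (-x, -y)
(6, -5) -> (-6, 5)

(-6, 5)


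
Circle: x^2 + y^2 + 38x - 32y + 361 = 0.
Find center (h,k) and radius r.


h = -D/2 = -38/2 = -19
k = -E/2 = 32/2 = 16
r^2 = h^2 + k^2 - F = 361 + 256 - 361 = 256
r = 16

Center (-19, 16), radius = 16


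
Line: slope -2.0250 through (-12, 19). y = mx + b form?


y - 19 = -2.0250(x + 12)
y = -2.0250x + 19 + 2.0250*(-12)
y = -2.0250x - 5.3000

y = -2.0250x - 5.3000


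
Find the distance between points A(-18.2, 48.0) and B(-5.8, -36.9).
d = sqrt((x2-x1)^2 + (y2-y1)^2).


dx = -5.8 + 18.2 = 12.4
dy = -36.9 - 48.0 = -84.9
d = sqrt(153.76 + 7208.01) = sqrt(7361.77) = 85.8008

85.8008


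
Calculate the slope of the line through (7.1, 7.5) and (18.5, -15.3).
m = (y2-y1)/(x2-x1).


dy = -15.3 - 7.5 = -22.8
dx = 18.5 - 7.1 = 11.4
m = -22.8/11.4 = -2.0000

m = -2.0000


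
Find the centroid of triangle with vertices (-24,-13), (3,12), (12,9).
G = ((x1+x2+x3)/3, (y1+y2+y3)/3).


Gx = (-24+3+12)/3 = -9/3 = -3.0000
Gy = (-13+12+9)/3 = 8/3 = 2.6667

G = (-3.0000, 2.6667)


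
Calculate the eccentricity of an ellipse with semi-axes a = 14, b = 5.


c = sqrt(196-25) = sqrt(171) = 13.0767
e = c/a = sqrt(171)/14 = 0.9340

e = 0.9340


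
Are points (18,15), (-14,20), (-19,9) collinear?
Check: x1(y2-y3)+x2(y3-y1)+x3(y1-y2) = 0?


18*(20-9) - 14*(9-15) - 19*(15-20)
= 198 + 84 + 95 = 377

No, not collinear (determinant = 377)


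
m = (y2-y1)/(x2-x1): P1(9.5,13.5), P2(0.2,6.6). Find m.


dy = 6.6 - 13.5 = -6.9
dx = 0.2 - 9.5 = -9.3
m = -6.9/(-9.3) = 0.7419

m = 0.7419


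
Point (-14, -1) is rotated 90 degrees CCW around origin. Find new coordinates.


cos(90) = 0, sin(90) = 1
x' = -14*0 + 1*1 = 1
y' = -14*1 - 1*0 = -14

(1, -14)


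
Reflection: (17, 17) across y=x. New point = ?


Reflection rule for y=x: (y, x)
(17, 17) -> (17, 17)

(17, 17)


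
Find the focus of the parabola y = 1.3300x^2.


a = 1.3300
4a = 5.3200
focus = (0, 1/5.3200) = (0, 0.1880)

Focus = (0, 0.1880)


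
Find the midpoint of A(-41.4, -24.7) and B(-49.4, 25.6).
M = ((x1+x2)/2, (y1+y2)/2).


Mx = (-41.4 - 49.4)/2 = -90.8/2 = -45.4000
My = (-24.7 + 25.6)/2 = 0.9/2 = 0.4500

(-45.4000, 0.4500)


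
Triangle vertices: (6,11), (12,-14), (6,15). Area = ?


6*(-14-15) = -174
12*(15-11) = 48
6*(11+ 14) = 150
sum = 24
Area = |24|/2 = 12.0000

12.0000 sq units


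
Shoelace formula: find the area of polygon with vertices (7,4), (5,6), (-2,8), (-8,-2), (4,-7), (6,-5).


sum(xi*y_{i+1}) = 7*6 + 5*8 - 2*(-2) - 8*(-7) + 4*(-5) + 6*4 = 146
sum(yi*x_{i+1}) = 4*5 + 6*(-2) + 8*(-8) - 2*4 - 7*6 - 5*7 = -141
Area = |146 + 141|/2 = 287/2 = 143.5000

143.5000 sq units


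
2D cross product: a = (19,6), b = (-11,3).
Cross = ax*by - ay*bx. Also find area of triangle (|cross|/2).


cross = 19*3 - 6*(-11) = 57 + 66 = 123
Triangle area = |123|/2 = 123/2 = 61.5000

cross = 123, triangle area = 61.5000


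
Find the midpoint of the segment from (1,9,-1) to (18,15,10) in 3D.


Mx = (1+18)/2 = 9.5000
My = (9+15)/2 = 12.0000
Mz = (-1+10)/2 = 4.5000

M = (9.5000, 12.0000, 4.5000)


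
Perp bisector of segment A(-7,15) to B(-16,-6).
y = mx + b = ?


Midpoint = (-11.5, 4.5)
Slope of AB = dy/dx = -21/(-9) = 2.3333
Perp slope = -dx/dy = -9/21 = -0.4286
b = My - (perp slope)*Mx = 4.5 + (-9*(-11.5))/(-21) = 4.5 - 4.9286 = -0.4286

y = -0.4286x - 0.4286


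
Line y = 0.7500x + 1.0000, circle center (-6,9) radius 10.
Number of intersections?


Substitute y = 0.7500x + 1.0000: (x+ 6)^2 + (0.7500x+1.0000-9)^2 = 100
Expand to Ax^2 + Bx + C = 0, where b-k = -8
A = 1+m^2 = 1.5625
B = 2(m(b-k) - h) = 2(0.7500*(-8) + 6) = 0
C = h^2 + (b-k)^2 - r^2 = 36 + 64 - 100 = 0
disc = B^2-4AC = 0 - 0 = 0
disc = 0

1 intersection point (tangent)


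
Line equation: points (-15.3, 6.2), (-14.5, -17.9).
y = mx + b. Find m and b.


m = (-24.1)/(0.8) = -30.1250
b = y1 - m*x1 = 6.2 - (-24.1*(-15.3))/(0.8) = 6.2 - 460.9125 = -454.7125

y = -30.1250x - 454.7125


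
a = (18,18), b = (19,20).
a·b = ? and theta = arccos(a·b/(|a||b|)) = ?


a·b = 18*19 + 18*20 = 342 + 360 = 702
|a| = sqrt(324+324) = 25.4558
|b| = sqrt(361+400) = 27.5862
cos(theta) = 702/(sqrt(648)*sqrt(761)) = 702/sqrt(493128) = 0.999671
theta = arccos(702/sqrt(493128)) = 1.4688 degrees

a·b = 702, theta = 1.4688 deg


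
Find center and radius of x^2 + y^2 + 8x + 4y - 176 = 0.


h = -D/2 = -8/2 = -4
k = -E/2 = -4/2 = -2
r^2 = h^2 + k^2 - F = 16 + 4 + 176 = 196
r = 14

Center (-4, -2), radius = 14


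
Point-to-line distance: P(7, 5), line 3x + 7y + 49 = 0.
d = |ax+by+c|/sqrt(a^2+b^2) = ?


|3*7 + 7*5 + 49| = |105| = 105
sqrt(9 + 49) = sqrt(58) = 7.6158
d = 105/sqrt(58) = 13.7872

13.7872


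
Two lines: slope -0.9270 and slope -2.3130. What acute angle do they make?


m1-m2 = 1.386
1+m1*m2 = 3.144151
tan(theta) = |1.386/3.144151| = 0.440819
theta = arctan(|1.386/3.144151|) = 23.7888 degrees (acute angle)

23.7888 degrees


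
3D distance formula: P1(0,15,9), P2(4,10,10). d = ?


dx=4, dy=-5, dz=1
d = sqrt(16+25+1) = sqrt(42) = 6.4807

6.4807


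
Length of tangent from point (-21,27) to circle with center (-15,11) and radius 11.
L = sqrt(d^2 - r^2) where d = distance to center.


d = sqrt((-21+ 15)^2 + (27-11)^2) = sqrt(36+256) = 17.0880
L = sqrt(292.0000 - 121) = sqrt(171.0000) = 13.0767

13.0767


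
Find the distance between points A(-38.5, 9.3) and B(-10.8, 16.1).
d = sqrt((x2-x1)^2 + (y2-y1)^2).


dx = -10.8 + 38.5 = 27.7
dy = 16.1 - 9.3 = 6.8
d = sqrt(767.29 + 46.24) = sqrt(813.53) = 28.5224

28.5224


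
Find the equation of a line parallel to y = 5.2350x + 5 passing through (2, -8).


Parallel lines have equal slopes.
m2 = 5.2350
b2 = -8 - 5.2350*2 = -18.4700

y = 5.2350x - 18.4700


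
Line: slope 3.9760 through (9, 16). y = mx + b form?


y - 16 = 3.9760(x - 9)
y = 3.9760x + 16 - 3.9760*9
y = 3.9760x - 19.7840

y = 3.9760x - 19.7840


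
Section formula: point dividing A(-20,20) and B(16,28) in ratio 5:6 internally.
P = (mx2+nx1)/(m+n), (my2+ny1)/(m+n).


Px = (5*16 + 6*(-20))/11 = -40/11 = -3.6364
Py = (5*28 + 6*20)/11 = 260/11 = 23.6364

P = (-3.6364, 23.6364)


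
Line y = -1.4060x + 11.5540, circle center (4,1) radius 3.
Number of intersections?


Substitute y = -1.4060x + 11.5540: (x-4)^2 + (-1.4060x+11.5540-1)^2 = 9
Expand to Ax^2 + Bx + C = 0, where b-k = 10.554
A = 1+m^2 = 2.976836
B = 2(m(b-k) - h) = 2(-1.4060*10.554 - 4) = -37.677848
C = h^2 + (b-k)^2 - r^2 = 16 + 111.386916 - 9 = 118.386916
disc = B^2-4AC = 1419.6202 - 1409.6737 = 9.9465
disc > 0

2 intersection points


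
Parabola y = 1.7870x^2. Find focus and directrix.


a = 1.7870
1/(4a) = 0.1399
Focus = (0, 0.1399)
Directrix: y = -0.1399

Focus = (0, 0.1399), Directrix: y = -0.1399


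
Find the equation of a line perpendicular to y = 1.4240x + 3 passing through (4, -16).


Perpendicular slope = -1/m1 = -1/1.4240 = -0.7022
b2 = y0 - m2*x0 = -16 + 4/1.4240 = -16 + 2.8090 = -13.1910

y = -0.7022x - 13.1910


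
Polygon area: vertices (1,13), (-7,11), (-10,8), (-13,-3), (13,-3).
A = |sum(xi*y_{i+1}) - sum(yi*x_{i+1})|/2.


sum(xi*y_{i+1}) = 1*11 - 7*8 - 10*(-3) - 13*(-3) + 13*13 = 193
sum(yi*x_{i+1}) = 13*(-7) + 11*(-10) + 8*(-13) - 3*13 - 3*1 = -347
Area = |193 + 347|/2 = 540/2 = 270.0000

270.0000 sq units


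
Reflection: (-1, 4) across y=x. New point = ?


Reflection rule for y=x: (y, x)
(-1, 4) -> (4, -1)

(4, -1)


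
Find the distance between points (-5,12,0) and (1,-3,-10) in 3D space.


dx=6, dy=-15, dz=-10
d = sqrt(36+225+100) = sqrt(361) = 19.0000

19.0000


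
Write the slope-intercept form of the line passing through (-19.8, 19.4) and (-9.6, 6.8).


m = (-12.6)/(10.2) = -1.2353
b = y1 - m*x1 = 19.4 - (-12.6*(-19.8))/(10.2) = 19.4 - 24.4588 = -5.0588

y = -1.2353x - 5.0588


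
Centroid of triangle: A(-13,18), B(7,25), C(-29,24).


Gx = (-13+7- 29)/3 = -35/3 = -11.6667
Gy = (18+25+24)/3 = 67/3 = 22.3333

G = (-11.6667, 22.3333)


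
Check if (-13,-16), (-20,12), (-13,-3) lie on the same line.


-13*(12+ 3) - 20*(-3+ 16) - 13*(-16-12)
= -195 - 260 + 364 = -91

No, not collinear (determinant = -91)


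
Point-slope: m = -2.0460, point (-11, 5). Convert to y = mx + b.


y - 5 = -2.0460(x + 11)
y = -2.0460x + 5 + 2.0460*(-11)
y = -2.0460x - 17.5060

y = -2.0460x - 17.5060


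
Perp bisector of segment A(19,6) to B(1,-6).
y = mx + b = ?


Midpoint = (10, 0)
Slope of AB = dy/dx = -12/(-18) = 0.6667
Perp slope = -dx/dy = -18/12 = -1.5000
b = My - (perp slope)*Mx = 0 + (-18*10)/(-12) = 0 + 15.0000 = 15.0000

y = -1.5000x + 15.0000


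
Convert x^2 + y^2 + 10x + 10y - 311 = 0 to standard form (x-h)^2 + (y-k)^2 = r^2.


h = -D/2 = -10/2 = -5
k = -E/2 = -10/2 = -5
r^2 = h^2 + k^2 - F = 25 + 25 + 311 = 361
r = 19

Center (-5, -5), radius = 19


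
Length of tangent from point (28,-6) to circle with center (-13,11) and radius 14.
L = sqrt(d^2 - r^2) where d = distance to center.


d = sqrt((28+ 13)^2 + (-6-11)^2) = sqrt(1681+289) = 44.3847
L = sqrt(1970.0000 - 196) = sqrt(1774.0000) = 42.1189

42.1189


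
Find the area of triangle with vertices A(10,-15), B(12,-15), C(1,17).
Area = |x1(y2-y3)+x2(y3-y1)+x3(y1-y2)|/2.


10*(-15-17) = -320
12*(17+ 15) = 384
1*(-15+ 15) = 0
sum = 64
Area = |64|/2 = 32.0000

32.0000 sq units


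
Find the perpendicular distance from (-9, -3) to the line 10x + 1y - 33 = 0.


|10*(-9) + 1*(-3) - 33| = |-126| = 126
sqrt(100 + 1) = sqrt(101) = 10.0499
d = 126/sqrt(101) = 12.5375

12.5375


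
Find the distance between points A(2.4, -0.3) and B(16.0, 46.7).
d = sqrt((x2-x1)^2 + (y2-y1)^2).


dx = 16.0 - 2.4 = 13.6
dy = 46.7 + 0.3 = 47.0
d = sqrt(184.96 + 2209.0) = sqrt(2393.96) = 48.9281

48.9281


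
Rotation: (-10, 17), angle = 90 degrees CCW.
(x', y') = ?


cos(90) = 0, sin(90) = 1
x' = -10*0 - 17*1 = -17
y' = -10*1 + 17*0 = -10

(-17, -10)


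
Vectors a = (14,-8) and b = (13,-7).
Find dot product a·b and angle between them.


a·b = 14*13 - 8*(-7) = 182 + 56 = 238
|a| = sqrt(196+64) = 16.1245
|b| = sqrt(169+49) = 14.7648
cos(theta) = 238/(sqrt(260)*sqrt(218)) = 238/sqrt(56680) = 0.999682
theta = arccos(238/sqrt(56680)) = 1.4441 degrees

a·b = 238, theta = 1.4441 deg


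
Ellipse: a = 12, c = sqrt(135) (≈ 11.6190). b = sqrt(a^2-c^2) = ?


b^2 = 12^2 - (sqrt(135))^2 = 144 - 135 = 9
b = sqrt(9) = 3

b = 3


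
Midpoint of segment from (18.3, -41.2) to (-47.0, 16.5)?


Mx = (18.3 - 47.0)/2 = -28.7/2 = -14.3500
My = (-41.2 + 16.5)/2 = -24.7/2 = -12.3500

(-14.3500, -12.3500)


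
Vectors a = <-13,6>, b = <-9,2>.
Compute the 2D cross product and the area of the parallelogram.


cross = -13*2 - 6*(-9) = -26 + 54 = 28
Parallelogram area = |28| = 28

cross = 28, parallelogram area = 28


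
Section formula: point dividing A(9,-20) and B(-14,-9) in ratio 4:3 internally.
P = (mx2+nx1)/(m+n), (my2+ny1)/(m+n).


Px = (4*(-14) + 3*9)/7 = -29/7 = -4.1429
Py = (4*(-9) + 3*(-20))/7 = -96/7 = -13.7143

P = (-4.1429, -13.7143)


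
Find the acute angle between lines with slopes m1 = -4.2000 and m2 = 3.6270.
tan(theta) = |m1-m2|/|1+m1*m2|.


m1-m2 = -7.827
1+m1*m2 = -14.2334
tan(theta) = |-7.827/(-14.2334)| = 0.549904
theta = arctan(|-7.827/(-14.2334)|) = 28.8066 degrees (acute angle)

28.8066 degrees


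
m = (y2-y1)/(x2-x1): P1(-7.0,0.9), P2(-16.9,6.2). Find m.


dy = 6.2 - 0.9 = 5.3
dx = -16.9 + 7.0 = -9.9
m = 5.3/(-9.9) = -0.5354

m = -0.5354


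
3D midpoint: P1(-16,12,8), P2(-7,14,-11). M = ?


Mx = (-16- 7)/2 = -11.5000
My = (12+14)/2 = 13.0000
Mz = (8- 11)/2 = -1.5000

M = (-11.5000, 13.0000, -1.5000)


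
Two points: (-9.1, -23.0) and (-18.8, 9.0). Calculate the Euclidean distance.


dx = -18.8 + 9.1 = -9.7
dy = 9.0 + 23.0 = 32.0
d = sqrt(94.09 + 1024.0) = sqrt(1118.09) = 33.4379

33.4379


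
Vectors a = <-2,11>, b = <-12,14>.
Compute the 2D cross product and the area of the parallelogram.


cross = -2*14 - 11*(-12) = -28 + 132 = 104
Parallelogram area = |104| = 104

cross = 104, parallelogram area = 104


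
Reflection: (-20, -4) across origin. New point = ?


Reflection rule for origin: (-x, -y)
(-20, -4) -> (20, 4)

(20, 4)


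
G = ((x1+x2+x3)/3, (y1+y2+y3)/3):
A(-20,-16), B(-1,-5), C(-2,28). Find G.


Gx = (-20- 1- 2)/3 = -23/3 = -7.6667
Gy = (-16- 5+28)/3 = 7/3 = 2.3333

G = (-7.6667, 2.3333)


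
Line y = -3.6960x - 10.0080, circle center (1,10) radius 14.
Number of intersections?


Substitute y = -3.6960x - 10.0080: (x-1)^2 + (-3.6960x- 10.0080-10)^2 = 196
Expand to Ax^2 + Bx + C = 0, where b-k = -20.008
A = 1+m^2 = 14.660416
B = 2(m(b-k) - h) = 2(-3.6960*(-20.008) - 1) = 145.899136
C = h^2 + (b-k)^2 - r^2 = 1 + 400.320064 - 196 = 205.320064
disc = B^2-4AC = 21286.5579 - 12040.3102 = 9246.2477
disc > 0

2 intersection points


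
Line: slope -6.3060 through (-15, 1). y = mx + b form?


y - 1 = -6.3060(x + 15)
y = -6.3060x + 1 + 6.3060*(-15)
y = -6.3060x - 93.5900

y = -6.3060x - 93.5900


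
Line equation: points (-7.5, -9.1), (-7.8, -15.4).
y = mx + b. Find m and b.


m = (-6.3)/(-0.3) = 21.0000
b = y1 - m*x1 = -9.1 - (-6.3*(-7.5))/(-0.3) = -9.1 + 157.5000 = 148.4000

y = 21.0000x + 148.4000


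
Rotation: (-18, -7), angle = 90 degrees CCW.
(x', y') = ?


cos(90) = 0, sin(90) = 1
x' = -18*0 + 7*1 = 7
y' = -18*1 - 7*0 = -18

(7, -18)


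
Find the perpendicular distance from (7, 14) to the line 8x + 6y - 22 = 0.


|8*7 + 6*14 - 22| = |118| = 118
sqrt(64 + 36) = sqrt(100) = 10.0000
d = 118/sqrt(100) = 11.8000

11.8000


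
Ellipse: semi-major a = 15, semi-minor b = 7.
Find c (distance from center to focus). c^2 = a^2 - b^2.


c^2 = 15^2 - 7^2 = 225 - 49 = 176
c = sqrt(176) = 13.2665

c = 13.2665


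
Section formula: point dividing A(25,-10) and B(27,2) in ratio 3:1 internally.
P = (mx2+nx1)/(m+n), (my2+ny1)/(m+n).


Px = (3*27 + 1*25)/4 = 106/4 = 26.5000
Py = (3*2 + 1*(-10))/4 = -4/4 = -1.0000

P = (26.5000, -1.0000)


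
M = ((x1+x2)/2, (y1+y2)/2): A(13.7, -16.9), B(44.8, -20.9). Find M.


Mx = (13.7 + 44.8)/2 = 58.5/2 = 29.2500
My = (-16.9 - 20.9)/2 = -37.8/2 = -18.9000

(29.2500, -18.9000)


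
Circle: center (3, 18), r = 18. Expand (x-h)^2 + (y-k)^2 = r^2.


(x-3)^2 + (y-18)^2 = 18^2
D = -2h = -6, E = -2k = -36
F = h^2+k^2-r^2 = 9+324-324 = 9

x^2 + y^2 - 6x - 36y + 9 = 0


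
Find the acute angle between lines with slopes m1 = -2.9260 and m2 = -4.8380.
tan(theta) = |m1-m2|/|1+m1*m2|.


m1-m2 = 1.912
1+m1*m2 = 15.155988
tan(theta) = |1.912/15.155988| = 0.126155
theta = arctan(|1.912/15.155988|) = 7.1902 degrees (acute angle)

7.1902 degrees


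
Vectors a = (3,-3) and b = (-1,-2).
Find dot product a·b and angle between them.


a·b = 3*(-1) - 3*(-2) = -3 + 6 = 3
|a| = sqrt(9+9) = 4.2426
|b| = sqrt(1+4) = 2.2361
cos(theta) = 3/(sqrt(18)*sqrt(5)) = 3/sqrt(90) = 0.316228
theta = arccos(3/sqrt(90)) = 71.5651 degrees

a·b = 3, theta = 71.5651 deg


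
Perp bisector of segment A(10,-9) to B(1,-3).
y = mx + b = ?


Midpoint = (5.5, -6)
Slope of AB = dy/dx = 6/(-9) = -0.6667
Perp slope = -dx/dy = 9/6 = 1.5000
b = My - (perp slope)*Mx = -6 + (-9*5.5)/6 = -6 - 8.2500 = -14.2500

y = 1.5000x - 14.2500


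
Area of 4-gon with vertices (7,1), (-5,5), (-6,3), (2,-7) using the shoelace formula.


sum(xi*y_{i+1}) = 7*5 - 5*3 - 6*(-7) + 2*1 = 64
sum(yi*x_{i+1}) = 1*(-5) + 5*(-6) + 3*2 - 7*7 = -78
Area = |64 + 78|/2 = 142/2 = 71.0000

71.0000 sq units


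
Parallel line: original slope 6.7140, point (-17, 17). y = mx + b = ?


Parallel lines have equal slopes.
m2 = 6.7140
b2 = 17 - 6.7140*(-17) = 131.1380

y = 6.7140x + 131.1380


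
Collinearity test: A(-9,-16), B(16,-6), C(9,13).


-9*(-6-13) + 16*(13+ 16) + 9*(-16+ 6)
= 171 + 464 - 90 = 545

No, not collinear (determinant = 545)


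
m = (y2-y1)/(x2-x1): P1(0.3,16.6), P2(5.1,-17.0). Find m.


dy = -17.0 - 16.6 = -33.6
dx = 5.1 - 0.3 = 4.8
m = -33.6/4.8 = -7.0000

m = -7.0000


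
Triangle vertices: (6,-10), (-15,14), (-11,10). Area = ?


6*(14-10) = 24
-15*(10+ 10) = -300
-11*(-10-14) = 264
sum = -12
Area = |-12|/2 = 6.0000

6.0000 sq units


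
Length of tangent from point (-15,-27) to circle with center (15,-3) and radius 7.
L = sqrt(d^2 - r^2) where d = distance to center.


d = sqrt((-15-15)^2 + (-27+ 3)^2) = sqrt(900+576) = 38.4187
L = sqrt(1476.0000 - 49) = sqrt(1427.0000) = 37.7757

37.7757


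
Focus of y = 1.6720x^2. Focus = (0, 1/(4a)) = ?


a = 1.6720
4a = 6.6880
focus = (0, 1/6.6880) = (0, 0.1495)

Focus = (0, 0.1495)


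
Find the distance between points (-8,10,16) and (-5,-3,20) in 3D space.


dx=3, dy=-13, dz=4
d = sqrt(9+169+16) = sqrt(194) = 13.9284

13.9284


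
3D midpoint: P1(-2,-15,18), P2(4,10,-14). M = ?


Mx = (-2+4)/2 = 1.0000
My = (-15+10)/2 = -2.5000
Mz = (18- 14)/2 = 2.0000

M = (1.0000, -2.5000, 2.0000)


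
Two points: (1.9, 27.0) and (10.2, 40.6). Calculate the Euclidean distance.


dx = 10.2 - 1.9 = 8.3
dy = 40.6 - 27.0 = 13.6
d = sqrt(68.89 + 184.96) = sqrt(253.85) = 15.9327

15.9327


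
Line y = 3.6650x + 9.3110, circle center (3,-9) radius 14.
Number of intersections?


Substitute y = 3.6650x + 9.3110: (x-3)^2 + (3.6650x+9.3110+ 9)^2 = 196
Expand to Ax^2 + Bx + C = 0, where b-k = 18.311
A = 1+m^2 = 14.432225
B = 2(m(b-k) - h) = 2(3.6650*18.311 - 3) = 128.21963
C = h^2 + (b-k)^2 - r^2 = 9 + 335.292721 - 196 = 148.292721
disc = B^2-4AC = 16440.2735 - 8560.7757 = 7879.4978
disc > 0

2 intersection points


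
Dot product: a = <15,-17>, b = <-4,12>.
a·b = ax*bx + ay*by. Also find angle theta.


a·b = 15*(-4) - 17*12 = -60 - 204 = -264
|a| = sqrt(225+289) = 22.6716
|b| = sqrt(16+144) = 12.6491
cos(theta) = -264/(sqrt(514)*sqrt(160)) = -264/sqrt(82240) = -0.920582
theta = arccos(-264/sqrt(82240)) = 157.0113 degrees

a·b = -264, theta = 157.0113 deg


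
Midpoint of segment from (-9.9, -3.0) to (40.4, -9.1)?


Mx = (-9.9 + 40.4)/2 = 30.5/2 = 15.2500
My = (-3.0 - 9.1)/2 = -12.1/2 = -6.0500

(15.2500, -6.0500)


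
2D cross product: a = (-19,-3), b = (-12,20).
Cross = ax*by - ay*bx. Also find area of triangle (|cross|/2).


cross = -19*20 + 3*(-12) = -380 - 36 = -416
Triangle area = |-416|/2 = 416/2 = 208.0000

cross = -416, triangle area = 208.0000


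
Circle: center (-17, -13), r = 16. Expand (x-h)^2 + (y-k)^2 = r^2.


(x+ 17)^2 + (y+ 13)^2 = 16^2
D = -2h = 34, E = -2k = 26
F = h^2+k^2-r^2 = 289+169-256 = 202

x^2 + y^2 + 34x + 26y + 202 = 0


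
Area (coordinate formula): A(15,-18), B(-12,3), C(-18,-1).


15*(3+ 1) = 60
-12*(-1+ 18) = -204
-18*(-18-3) = 378
sum = 234
Area = |234|/2 = 117.0000

117.0000 sq units


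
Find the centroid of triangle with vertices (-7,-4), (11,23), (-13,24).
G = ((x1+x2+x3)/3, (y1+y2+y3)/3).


Gx = (-7+11- 13)/3 = -9/3 = -3.0000
Gy = (-4+23+24)/3 = 43/3 = 14.3333

G = (-3.0000, 14.3333)


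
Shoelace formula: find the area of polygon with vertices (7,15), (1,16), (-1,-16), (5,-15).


sum(xi*y_{i+1}) = 7*16 + 1*(-16) - 1*(-15) + 5*15 = 186
sum(yi*x_{i+1}) = 15*1 + 16*(-1) - 16*5 - 15*7 = -186
Area = |186 + 186|/2 = 372/2 = 186.0000

186.0000 sq units


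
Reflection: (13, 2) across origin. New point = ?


Reflection rule for origin: (-x, -y)
(13, 2) -> (-13, -2)

(-13, -2)


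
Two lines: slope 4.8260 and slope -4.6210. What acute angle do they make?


m1-m2 = 9.447
1+m1*m2 = -21.300946
tan(theta) = |9.447/(-21.300946)| = 0.443501
theta = arctan(|9.447/(-21.300946)|) = 23.9174 degrees (acute angle)

23.9174 degrees


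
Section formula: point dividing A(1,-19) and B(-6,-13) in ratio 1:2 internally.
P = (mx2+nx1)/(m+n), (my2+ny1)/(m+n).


Px = (1*(-6) + 2*1)/3 = -4/3 = -1.3333
Py = (1*(-13) + 2*(-19))/3 = -51/3 = -17.0000

P = (-1.3333, -17.0000)


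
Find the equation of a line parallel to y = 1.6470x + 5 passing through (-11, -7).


Parallel lines have equal slopes.
m2 = 1.6470
b2 = -7 - 1.6470*(-11) = 11.1170

y = 1.6470x + 11.1170


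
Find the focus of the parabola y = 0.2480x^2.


a = 0.2480
4a = 0.9920
focus = (0, 1/0.9920) = (0, 1.0081)

Focus = (0, 1.0081)


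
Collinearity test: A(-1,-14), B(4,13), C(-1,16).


-1*(13-16) + 4*(16+ 14) - 1*(-14-13)
= 3 + 120 + 27 = 150

No, not collinear (determinant = 150)


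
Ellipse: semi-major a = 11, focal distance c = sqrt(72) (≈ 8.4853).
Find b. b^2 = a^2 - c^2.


b^2 = 11^2 - (sqrt(72))^2 = 121 - 72 = 49
b = sqrt(49) = 7

b = 7


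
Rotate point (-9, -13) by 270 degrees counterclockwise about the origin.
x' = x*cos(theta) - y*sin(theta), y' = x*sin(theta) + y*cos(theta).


cos(270) = 0, sin(270) = -1
x' = -9*0 + 13*(-1) = -13
y' = -9*(-1) - 13*0 = 9

(-13, 9)


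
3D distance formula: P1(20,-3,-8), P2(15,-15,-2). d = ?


dx=-5, dy=-12, dz=6
d = sqrt(25+144+36) = sqrt(205) = 14.3178

14.3178


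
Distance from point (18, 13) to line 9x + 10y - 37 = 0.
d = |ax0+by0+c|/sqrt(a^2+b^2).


|9*18 + 10*13 - 37| = |255| = 255
sqrt(81 + 100) = sqrt(181) = 13.4536
d = 255/sqrt(181) = 18.9540

18.9540


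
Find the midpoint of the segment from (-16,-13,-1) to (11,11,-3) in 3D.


Mx = (-16+11)/2 = -2.5000
My = (-13+11)/2 = -1.0000
Mz = (-1- 3)/2 = -2.0000

M = (-2.5000, -1.0000, -2.0000)


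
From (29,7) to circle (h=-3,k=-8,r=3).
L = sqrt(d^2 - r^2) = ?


d = sqrt((29+ 3)^2 + (7+ 8)^2) = sqrt(1024+225) = 35.3412
L = sqrt(1249.0000 - 9) = sqrt(1240.0000) = 35.2136

35.2136


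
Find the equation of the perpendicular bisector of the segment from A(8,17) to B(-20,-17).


Midpoint = (-6, 0)
Slope of AB = dy/dx = -34/(-28) = 1.2143
Perp slope = -dx/dy = -28/34 = -0.8235
b = My - (perp slope)*Mx = 0 + (-28*(-6))/(-34) = 0 - 4.9412 = -4.9412

y = -0.8235x - 4.9412


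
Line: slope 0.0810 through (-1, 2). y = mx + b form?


y - 2 = 0.0810(x + 1)
y = 0.0810x + 2 - 0.0810*(-1)
y = 0.0810x + 2.0810

y = 0.0810x + 2.0810


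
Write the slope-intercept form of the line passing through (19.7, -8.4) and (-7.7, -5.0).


m = (3.4)/(-27.4) = -0.1241
b = y1 - m*x1 = -8.4 - (3.4*19.7)/(-27.4) = -8.4 + 2.4445 = -5.9555

y = -0.1241x - 5.9555


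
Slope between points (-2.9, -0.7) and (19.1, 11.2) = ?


dy = 11.2 + 0.7 = 11.9
dx = 19.1 + 2.9 = 22.0
m = 11.9/22.0 = 0.5409

m = 0.5409


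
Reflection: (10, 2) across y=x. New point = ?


Reflection rule for y=x: (y, x)
(10, 2) -> (2, 10)

(2, 10)


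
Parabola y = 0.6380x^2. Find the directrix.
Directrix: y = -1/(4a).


a = 0.6380
1/(4a) = 0.3918
directrix: y = -0.3918 = -0.3918

y = -0.3918


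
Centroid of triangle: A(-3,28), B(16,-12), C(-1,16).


Gx = (-3+16- 1)/3 = 12/3 = 4.0000
Gy = (28- 12+16)/3 = 32/3 = 10.6667

G = (4.0000, 10.6667)


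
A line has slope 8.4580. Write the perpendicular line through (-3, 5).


Perpendicular slope = -1/m1 = -1/8.4580 = -0.1182
b2 = y0 - m2*x0 = 5 - 3/8.4580 = 5 - 0.3547 = 4.6453

y = -0.1182x + 4.6453


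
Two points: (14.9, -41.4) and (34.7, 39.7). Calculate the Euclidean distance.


dx = 34.7 - 14.9 = 19.8
dy = 39.7 + 41.4 = 81.1
d = sqrt(392.04 + 6577.21) = sqrt(6969.25) = 83.4820

83.4820


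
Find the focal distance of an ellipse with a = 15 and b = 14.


c^2 = 15^2 - 14^2 = 225 - 196 = 29
c = sqrt(29) = 5.3852

c = 5.3852


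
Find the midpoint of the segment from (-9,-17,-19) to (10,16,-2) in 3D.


Mx = (-9+10)/2 = 0.5000
My = (-17+16)/2 = -0.5000
Mz = (-19- 2)/2 = -10.5000

M = (0.5000, -0.5000, -10.5000)


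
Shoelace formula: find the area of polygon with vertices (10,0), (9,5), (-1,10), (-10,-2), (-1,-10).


sum(xi*y_{i+1}) = 10*5 + 9*10 - 1*(-2) - 10*(-10) - 1*0 = 242
sum(yi*x_{i+1}) = 0*9 + 5*(-1) + 10*(-10) - 2*(-1) - 10*10 = -203
Area = |242 + 203|/2 = 445/2 = 222.5000

222.5000 sq units


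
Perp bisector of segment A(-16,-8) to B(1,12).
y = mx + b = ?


Midpoint = (-7.5, 2)
Slope of AB = dy/dx = 20/17 = 1.1765
Perp slope = -dx/dy = -17/20 = -0.8500
b = My - (perp slope)*Mx = 2 + (17*(-7.5))/20 = 2 - 6.3750 = -4.3750

y = -0.8500x - 4.3750


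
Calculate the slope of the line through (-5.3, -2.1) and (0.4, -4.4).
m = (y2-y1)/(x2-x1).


dy = -4.4 + 2.1 = -2.3
dx = 0.4 + 5.3 = 5.7
m = -2.3/5.7 = -0.4035

m = -0.4035


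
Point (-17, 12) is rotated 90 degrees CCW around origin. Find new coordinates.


cos(90) = 0, sin(90) = 1
x' = -17*0 - 12*1 = -12
y' = -17*1 + 12*0 = -17

(-12, -17)


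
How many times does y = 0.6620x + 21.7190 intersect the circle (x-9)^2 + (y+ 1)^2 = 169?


Substitute y = 0.6620x + 21.7190: (x-9)^2 + (0.6620x+21.7190+ 1)^2 = 169
Expand to Ax^2 + Bx + C = 0, where b-k = 22.719
A = 1+m^2 = 1.438244
B = 2(m(b-k) - h) = 2(0.6620*22.719 - 9) = 12.079956
C = h^2 + (b-k)^2 - r^2 = 81 + 516.152961 - 169 = 428.152961
disc = B^2-4AC = 145.9253 - 2463.1537 = -2317.2284
disc < 0

0 intersection points


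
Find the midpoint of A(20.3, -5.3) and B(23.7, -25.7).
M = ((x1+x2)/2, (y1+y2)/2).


Mx = (20.3 + 23.7)/2 = 44.0/2 = 22.0000
My = (-5.3 - 25.7)/2 = -31.0/2 = -15.5000

(22.0000, -15.5000)


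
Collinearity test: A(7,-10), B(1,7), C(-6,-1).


7*(7+ 1) + 1*(-1+ 10) - 6*(-10-7)
= 56 + 9 + 102 = 167

No, not collinear (determinant = 167)


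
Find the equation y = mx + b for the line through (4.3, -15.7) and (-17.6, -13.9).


m = (1.8)/(-21.9) = -0.0822
b = y1 - m*x1 = -15.7 - (1.8*4.3)/(-21.9) = -15.7 + 0.3534 = -15.3466

y = -0.0822x - 15.3466


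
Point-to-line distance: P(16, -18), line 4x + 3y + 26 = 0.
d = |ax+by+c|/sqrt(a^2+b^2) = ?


|4*16 + 3*(-18) + 26| = |36| = 36
sqrt(16 + 9) = sqrt(25) = 5.0000
d = 36/sqrt(25) = 7.2000

7.2000


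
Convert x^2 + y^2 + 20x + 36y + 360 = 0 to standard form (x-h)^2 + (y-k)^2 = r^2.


h = -D/2 = -20/2 = -10
k = -E/2 = -36/2 = -18
r^2 = h^2 + k^2 - F = 100 + 324 - 360 = 64
r = 8

Center (-10, -18), radius = 8


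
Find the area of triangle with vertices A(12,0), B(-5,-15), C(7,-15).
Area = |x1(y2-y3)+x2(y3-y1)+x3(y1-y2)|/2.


12*(-15+ 15) = 0
-5*(-15-0) = 75
7*(0+ 15) = 105
sum = 180
Area = |180|/2 = 90.0000

90.0000 sq units


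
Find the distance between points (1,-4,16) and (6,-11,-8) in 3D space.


dx=5, dy=-7, dz=-24
d = sqrt(25+49+576) = sqrt(650) = 25.4951

25.4951


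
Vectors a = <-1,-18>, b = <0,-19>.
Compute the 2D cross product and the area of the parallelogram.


cross = -1*(-19) + 18*0 = 19 - 0 = 19
Parallelogram area = |19| = 19

cross = 19, parallelogram area = 19


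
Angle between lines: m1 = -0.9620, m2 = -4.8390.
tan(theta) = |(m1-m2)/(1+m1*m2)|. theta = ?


m1-m2 = 3.877
1+m1*m2 = 5.655118
tan(theta) = |3.877/5.655118| = 0.685574
theta = arctan(|3.877/5.655118|) = 34.4335 degrees (acute angle)

34.4335 degrees


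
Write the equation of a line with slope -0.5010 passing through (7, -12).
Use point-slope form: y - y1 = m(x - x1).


y + 12 = -0.5010(x - 7)
y = -0.5010x - 12 + 0.5010*7
y = -0.5010x - 8.4930

y = -0.5010x - 8.4930


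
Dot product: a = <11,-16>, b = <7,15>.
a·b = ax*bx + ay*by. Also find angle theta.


a·b = 11*7 - 16*15 = 77 - 240 = -163
|a| = sqrt(121+256) = 19.4165
|b| = sqrt(49+225) = 16.5529
cos(theta) = -163/(sqrt(377)*sqrt(274)) = -163/sqrt(103298) = -0.507156
theta = arccos(-163/sqrt(103298)) = 120.4746 degrees

a·b = -163, theta = 120.4746 deg


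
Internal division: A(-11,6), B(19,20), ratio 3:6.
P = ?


Px = (3*19 + 6*(-11))/9 = -9/9 = -1.0000
Py = (3*20 + 6*6)/9 = 96/9 = 10.6667

P = (-1.0000, 10.6667)


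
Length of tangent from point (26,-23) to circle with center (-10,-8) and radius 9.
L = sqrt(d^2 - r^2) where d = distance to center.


d = sqrt((26+ 10)^2 + (-23+ 8)^2) = sqrt(1296+225) = 39.0000
L = sqrt(1521.0000 - 81) = sqrt(1440.0000) = 37.9473

37.9473


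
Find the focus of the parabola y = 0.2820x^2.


a = 0.2820
4a = 1.1280
focus = (0, 1/1.1280) = (0, 0.8865)

Focus = (0, 0.8865)


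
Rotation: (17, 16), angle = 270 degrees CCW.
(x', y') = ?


cos(270) = 0, sin(270) = -1
x' = 17*0 - 16*(-1) = 16
y' = 17*(-1) + 16*0 = -17

(16, -17)


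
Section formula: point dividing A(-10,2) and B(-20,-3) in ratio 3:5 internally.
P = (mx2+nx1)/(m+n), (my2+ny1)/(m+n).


Px = (3*(-20) + 5*(-10))/8 = -110/8 = -13.7500
Py = (3*(-3) + 5*2)/8 = 1/8 = 0.1250

P = (-13.7500, 0.1250)


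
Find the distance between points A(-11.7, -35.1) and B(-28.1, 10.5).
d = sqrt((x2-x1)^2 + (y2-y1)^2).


dx = -28.1 + 11.7 = -16.4
dy = 10.5 + 35.1 = 45.6
d = sqrt(268.96 + 2079.36) = sqrt(2348.32) = 48.4595

48.4595
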